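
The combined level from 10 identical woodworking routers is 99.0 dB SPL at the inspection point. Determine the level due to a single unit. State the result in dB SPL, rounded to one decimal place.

89.0 dB SPL

Dividing the total intensity by 10 lowers the level by 10·log₁₀ 10 = 10.000 dB: L₁ = 99.0 − 10.000.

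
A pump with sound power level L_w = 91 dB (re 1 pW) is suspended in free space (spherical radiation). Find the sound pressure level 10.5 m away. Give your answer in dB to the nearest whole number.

L_p = L_w − 10·log₁₀(4π·r²) with r = 10.5 m.
4π·r² = 1385 m², 10·log₁₀ of that is 31.416 dB.
L_p = 91 − 31.416 = 59.58 dB.

60 dB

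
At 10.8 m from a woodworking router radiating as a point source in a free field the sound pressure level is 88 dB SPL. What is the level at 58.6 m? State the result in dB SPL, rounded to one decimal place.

Spherical spreading from a point source gives a 20·log₁₀(r₂/r₁) drop.
L₂ = 88 − 20·log₁₀(58.6/10.8) = 88 − 14.689 = 73.31 dB SPL.

73.3 dB SPL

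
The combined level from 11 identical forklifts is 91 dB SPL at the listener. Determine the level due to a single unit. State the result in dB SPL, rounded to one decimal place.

80.6 dB SPL

For N identical incoherent sources L_total = L₁ + 10·log₁₀ N, so L₁ = 91 − 10·log₁₀(11) = 91 − 10.414.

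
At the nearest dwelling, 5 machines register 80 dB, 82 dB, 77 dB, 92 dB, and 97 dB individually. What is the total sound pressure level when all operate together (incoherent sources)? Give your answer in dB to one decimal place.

98.4 dB

For uncorrelated sources the intensities add, so convert each level to linear form, sum, and take 10·log₁₀ of the total.
Σ 10^(L/10) = 10^(80/10) + 10^(82/10) + 10^(77/10) + 10^(92/10) + 10^(97/10) = 6.905e+09.
L_total = 10·log₁₀(6.905e+09) = 98.39 dB.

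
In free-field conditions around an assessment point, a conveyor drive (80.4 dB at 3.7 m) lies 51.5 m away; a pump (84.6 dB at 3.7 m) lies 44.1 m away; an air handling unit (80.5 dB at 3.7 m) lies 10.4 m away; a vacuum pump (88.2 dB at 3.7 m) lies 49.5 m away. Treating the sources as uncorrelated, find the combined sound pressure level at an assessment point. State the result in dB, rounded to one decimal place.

73.1 dB

First find each source's level at the receiver (point-source: −20·log₁₀(r/r_ref)), then combine on an intensity basis.
conveyor drive: 80.4 − 20·log₁₀(51.5/3.7) = 80.4 − 22.87 = 57.53 dB.
pump: 84.6 − 20·log₁₀(44.1/3.7) = 84.6 − 21.52 = 63.08 dB.
air handling unit: 80.5 − 20·log₁₀(10.4/3.7) = 80.5 − 8.98 = 71.52 dB.
vacuum pump: 88.2 − 20·log₁₀(49.5/3.7) = 88.2 − 22.53 = 65.67 dB.
Σ 10^(L/10) = 2.049e+07 → L_total = 10·log₁₀(2.049e+07) = 73.12 dB.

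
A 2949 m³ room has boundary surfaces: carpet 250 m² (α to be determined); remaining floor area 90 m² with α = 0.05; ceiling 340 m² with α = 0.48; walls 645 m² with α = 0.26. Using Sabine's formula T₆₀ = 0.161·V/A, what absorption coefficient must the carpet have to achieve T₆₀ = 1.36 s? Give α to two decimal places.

0.05

Required total absorption A = 0.161·2949/1.36 = 349.11 m².
Absorption from the other surfaces = 90·0.05 + 340·0.48 + 645·0.26 = 335.40 m², so the carpet must supply 13.71 m² over 250 m².
α = 13.71/250 = 0.055.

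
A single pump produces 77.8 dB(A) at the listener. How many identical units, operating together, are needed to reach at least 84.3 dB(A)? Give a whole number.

5

N identical sources give L₁ + 10·log₁₀ N, so require 10·log₁₀ N ≥ 84.3 − 77.8 = 6.5 dB.
N ≥ 10^(6.5/10) = 4.467, so N = 5.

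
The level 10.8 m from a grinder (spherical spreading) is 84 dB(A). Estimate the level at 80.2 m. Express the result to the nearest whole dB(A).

67 dB(A)

For a point source, L₂ = L₁ − 20·log₁₀(r₂/r₁).
L₂ = 84 − 20·log₁₀(80.2/10.8) = 84 − 17.415 = 66.58 dB(A).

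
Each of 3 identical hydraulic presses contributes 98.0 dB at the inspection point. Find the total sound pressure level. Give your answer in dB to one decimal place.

102.8 dB

N identical incoherent sources raise the level by 10·log₁₀ N.
L_total = 98.0 + 10·log₁₀(3) = 98.0 + 4.771 = 102.77 dB.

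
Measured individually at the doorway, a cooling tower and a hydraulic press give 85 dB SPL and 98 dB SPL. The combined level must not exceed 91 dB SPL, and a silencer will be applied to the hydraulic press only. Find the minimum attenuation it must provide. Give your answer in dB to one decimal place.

The untreated sources together contribute 10^(85/10) = 3.162e+08, i.e. 85.00 dB SPL.
To meet 91 dB SPL overall, the treated hydraulic press may contribute at most 10^(91/10) − 3.162e+08 = 9.427e+08, i.e. 89.74 dB SPL.
Required insertion loss = 98 − 89.74 = 8.26 dB.

8.3 dB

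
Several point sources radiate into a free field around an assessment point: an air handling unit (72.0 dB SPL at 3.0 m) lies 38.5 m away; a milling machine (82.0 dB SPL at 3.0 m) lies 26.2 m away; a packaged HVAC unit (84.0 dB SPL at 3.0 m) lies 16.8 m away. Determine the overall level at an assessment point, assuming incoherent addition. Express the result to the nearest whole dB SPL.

70 dB SPL

Apply inverse-square spreading to bring every level to the receiver, then sum 10^(L/10).
air handling unit: 72.0 − 20·log₁₀(38.5/3.0) = 72.0 − 22.17 = 49.83 dB SPL.
milling machine: 82.0 − 20·log₁₀(26.2/3.0) = 82.0 − 18.82 = 63.18 dB SPL.
packaged HVAC unit: 84.0 − 20·log₁₀(16.8/3.0) = 84.0 − 14.96 = 69.04 dB SPL.
Σ 10^(L/10) = 1.018e+07 → L_total = 10·log₁₀(1.018e+07) = 70.08 dB SPL.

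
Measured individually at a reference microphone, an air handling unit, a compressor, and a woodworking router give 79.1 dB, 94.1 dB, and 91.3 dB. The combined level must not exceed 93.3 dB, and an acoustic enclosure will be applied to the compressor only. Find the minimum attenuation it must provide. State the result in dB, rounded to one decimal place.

The untreated sources together contribute 10^(79.1/10) + 10^(91.3/10) = 1.430e+09, i.e. 91.55 dB.
The limit corresponds to 10^(93.3/10) = 2.138e+09; subtracting the fixed part leaves 7.077e+08 for the compressor, i.e. 88.50 dB.
So the compressor must be reduced from 94.1 to 88.50 dB: IL = 5.60 dB.

5.6 dB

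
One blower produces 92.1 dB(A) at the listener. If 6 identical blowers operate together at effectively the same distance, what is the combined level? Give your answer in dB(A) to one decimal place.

99.9 dB(A)

L_total = L₁ + 10·log₁₀ N for N identical incoherent sources.
L_total = 92.1 + 10·log₁₀(6) = 92.1 + 7.782 = 99.88 dB(A).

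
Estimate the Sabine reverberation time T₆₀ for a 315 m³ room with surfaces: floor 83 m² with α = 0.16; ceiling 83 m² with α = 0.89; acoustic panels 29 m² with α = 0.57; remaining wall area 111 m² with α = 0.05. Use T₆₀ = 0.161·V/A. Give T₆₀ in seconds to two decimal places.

0.46 s

Total absorption A = 83·0.16 + 83·0.89 + 29·0.57 + 111·0.05 = 109.23 m² sabins.
T₆₀ = 0.161 × 315 / 109.23 = 0.464 s.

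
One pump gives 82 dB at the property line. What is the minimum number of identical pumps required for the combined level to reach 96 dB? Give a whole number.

The shortfall is 96 − 82 = 14.0 dB, and N units add 10·log₁₀ N, so need 10·log₁₀ N ≥ 14.0.
N ≥ 10^(14.0/10) = 25.119, so N = 26.

26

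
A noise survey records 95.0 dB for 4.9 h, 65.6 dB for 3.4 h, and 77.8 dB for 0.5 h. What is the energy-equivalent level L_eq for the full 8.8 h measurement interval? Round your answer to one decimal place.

92.5 dB

Weight each interval's intensity by its duration and average over T = 8.8 h:
Σ tᵢ·10^(Lᵢ/10) = 4.9·10^(95.0/10) + 3.4·10^(65.6/10) + 0.5·10^(77.8/10) = 1.554e+10.
L_eq = 10·log₁₀(1.554e+10/8.8) = 92.47 dB.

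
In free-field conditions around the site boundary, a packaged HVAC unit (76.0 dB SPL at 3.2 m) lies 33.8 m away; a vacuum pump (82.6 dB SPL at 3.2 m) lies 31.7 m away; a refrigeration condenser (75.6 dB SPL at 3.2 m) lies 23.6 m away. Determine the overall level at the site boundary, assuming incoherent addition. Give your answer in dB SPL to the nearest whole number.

65 dB SPL

First find each source's level at the receiver (point-source: −20·log₁₀(r/r_ref)), then combine on an intensity basis.
packaged HVAC unit: 76.0 − 20·log₁₀(33.8/3.2) = 76.0 − 20.48 = 55.52 dB SPL.
vacuum pump: 82.6 − 20·log₁₀(31.7/3.2) = 82.6 − 19.92 = 62.68 dB SPL.
refrigeration condenser: 75.6 − 20·log₁₀(23.6/3.2) = 75.6 − 17.36 = 58.24 dB SPL.
Σ 10^(L/10) = 2.879e+06 → L_total = 10·log₁₀(2.879e+06) = 64.59 dB SPL.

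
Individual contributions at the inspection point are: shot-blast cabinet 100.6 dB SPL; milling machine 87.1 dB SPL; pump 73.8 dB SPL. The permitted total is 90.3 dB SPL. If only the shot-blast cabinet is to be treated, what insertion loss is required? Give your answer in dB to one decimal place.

13.3 dB

Fixed contribution from the other sources: Σ 10^(L/10) = 10^(87.1/10) + 10^(73.8/10) = 5.368e+08 (87.30 dB SPL).
To meet 90.3 dB SPL overall, the treated shot-blast cabinet may contribute at most 10^(90.3/10) − 5.368e+08 = 5.347e+08, i.e. 87.28 dB SPL.
So the shot-blast cabinet must be reduced from 100.6 to 87.28 dB SPL: IL = 13.32 dB.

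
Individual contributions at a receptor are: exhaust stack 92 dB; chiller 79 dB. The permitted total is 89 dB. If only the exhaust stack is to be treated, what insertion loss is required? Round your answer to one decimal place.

3.5 dB

Fixed contribution from the other source: Σ 10^(L/10) = 10^(79/10) = 7.943e+07 (79.00 dB).
The limit corresponds to 10^(89/10) = 7.943e+08; subtracting the fixed part leaves 7.149e+08 for the exhaust stack, i.e. 88.54 dB.
So the exhaust stack must be reduced from 92 to 88.54 dB: IL = 3.46 dB.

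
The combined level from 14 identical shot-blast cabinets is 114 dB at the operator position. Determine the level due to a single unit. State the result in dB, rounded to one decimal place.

14 equal contributions raise the level by 10·log₁₀ 14 = 11.461 dB, so each unit alone gives 114 − 11.461.

102.5 dB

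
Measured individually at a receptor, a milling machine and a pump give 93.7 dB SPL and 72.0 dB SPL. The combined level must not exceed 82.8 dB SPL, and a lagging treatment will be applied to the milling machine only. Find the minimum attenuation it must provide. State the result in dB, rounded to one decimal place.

Fixed contribution from the other source: Σ 10^(L/10) = 10^(72.0/10) = 1.585e+07 (72.00 dB SPL).
The limit corresponds to 10^(82.8/10) = 1.905e+08; subtracting the fixed part leaves 1.747e+08 for the milling machine, i.e. 82.42 dB SPL.
Required insertion loss = 93.7 − 82.42 = 11.28 dB.

11.3 dB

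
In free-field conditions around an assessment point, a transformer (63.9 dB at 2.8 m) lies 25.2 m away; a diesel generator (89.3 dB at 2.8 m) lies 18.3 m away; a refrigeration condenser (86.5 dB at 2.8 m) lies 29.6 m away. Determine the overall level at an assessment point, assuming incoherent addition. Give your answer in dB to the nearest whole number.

Propagate each source to the receiver with L = L_ref − 20·log₁₀(r/r_ref), then add intensities.
transformer: 63.9 − 20·log₁₀(25.2/2.8) = 63.9 − 19.08 = 44.82 dB.
diesel generator: 89.3 − 20·log₁₀(18.3/2.8) = 89.3 − 16.31 = 72.99 dB.
refrigeration condenser: 86.5 − 20·log₁₀(29.6/2.8) = 86.5 − 20.48 = 66.02 dB.
Σ 10^(L/10) = 2.395e+07 → L_total = 10·log₁₀(2.395e+07) = 73.79 dB.

74 dB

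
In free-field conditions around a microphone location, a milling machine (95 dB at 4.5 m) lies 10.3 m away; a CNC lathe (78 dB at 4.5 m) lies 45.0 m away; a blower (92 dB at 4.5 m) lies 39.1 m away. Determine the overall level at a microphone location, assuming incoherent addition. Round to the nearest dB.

88 dB

First find each source's level at the receiver (point-source: −20·log₁₀(r/r_ref)), then combine on an intensity basis.
milling machine: 95 − 20·log₁₀(10.3/4.5) = 95 − 7.19 = 87.81 dB.
CNC lathe: 78 − 20·log₁₀(45.0/4.5) = 78 − 20.00 = 58.00 dB.
blower: 92 − 20·log₁₀(39.1/4.5) = 92 − 18.78 = 73.22 dB.
Σ 10^(L/10) = 6.252e+08 → L_total = 10·log₁₀(6.252e+08) = 87.96 dB.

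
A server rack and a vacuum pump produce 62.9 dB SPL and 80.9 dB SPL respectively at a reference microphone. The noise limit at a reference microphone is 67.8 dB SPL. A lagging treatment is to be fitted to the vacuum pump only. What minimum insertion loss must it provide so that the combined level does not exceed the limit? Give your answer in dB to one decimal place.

14.8 dB

Everything except the vacuum pump sums to 10^(62.9/10) = 1.950e+06 in linear terms, 62.90 dB SPL.
The limit corresponds to 10^(67.8/10) = 6.026e+06; subtracting the fixed part leaves 4.076e+06 for the vacuum pump, i.e. 66.10 dB SPL.
Required insertion loss = 80.9 − 66.10 = 14.80 dB.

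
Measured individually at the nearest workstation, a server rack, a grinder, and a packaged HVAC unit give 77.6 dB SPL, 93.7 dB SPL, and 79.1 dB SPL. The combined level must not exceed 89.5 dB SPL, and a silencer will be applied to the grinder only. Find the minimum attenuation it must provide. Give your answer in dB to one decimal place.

Everything except the grinder sums to 10^(77.6/10) + 10^(79.1/10) = 1.388e+08 in linear terms, 81.42 dB SPL.
To meet 89.5 dB SPL overall, the treated grinder may contribute at most 10^(89.5/10) − 1.388e+08 = 7.524e+08, i.e. 88.76 dB SPL.
Required insertion loss = 93.7 − 88.76 = 4.94 dB.

4.9 dB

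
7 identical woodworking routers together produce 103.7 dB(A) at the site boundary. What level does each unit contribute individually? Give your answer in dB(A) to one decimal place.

For N identical incoherent sources L_total = L₁ + 10·log₁₀ N, so L₁ = 103.7 − 10·log₁₀(7) = 103.7 − 8.451.

95.2 dB(A)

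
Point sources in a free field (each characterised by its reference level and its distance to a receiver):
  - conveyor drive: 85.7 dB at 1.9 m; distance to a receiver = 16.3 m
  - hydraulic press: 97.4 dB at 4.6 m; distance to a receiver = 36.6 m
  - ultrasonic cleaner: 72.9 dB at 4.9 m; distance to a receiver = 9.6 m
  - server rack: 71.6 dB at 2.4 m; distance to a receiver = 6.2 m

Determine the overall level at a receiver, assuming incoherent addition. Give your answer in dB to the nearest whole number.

80 dB

Apply inverse-square spreading to bring every level to the receiver, then sum 10^(L/10).
conveyor drive: 85.7 − 20·log₁₀(16.3/1.9) = 85.7 − 18.67 = 67.03 dB.
hydraulic press: 97.4 − 20·log₁₀(36.6/4.6) = 97.4 − 18.01 = 79.39 dB.
ultrasonic cleaner: 72.9 − 20·log₁₀(9.6/4.9) = 72.9 − 5.84 = 67.06 dB.
server rack: 71.6 − 20·log₁₀(6.2/2.4) = 71.6 − 8.24 = 63.36 dB.
Σ 10^(L/10) = 9.910e+07 → L_total = 10·log₁₀(9.910e+07) = 79.96 dB.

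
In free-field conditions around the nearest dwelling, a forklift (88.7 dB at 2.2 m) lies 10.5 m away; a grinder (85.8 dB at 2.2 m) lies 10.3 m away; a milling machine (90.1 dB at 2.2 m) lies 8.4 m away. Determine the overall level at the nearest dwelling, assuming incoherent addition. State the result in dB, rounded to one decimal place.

80.8 dB

Apply inverse-square spreading to bring every level to the receiver, then sum 10^(L/10).
forklift: 88.7 − 20·log₁₀(10.5/2.2) = 88.7 − 13.58 = 75.12 dB.
grinder: 85.8 − 20·log₁₀(10.3/2.2) = 85.8 − 13.41 = 72.39 dB.
milling machine: 90.1 − 20·log₁₀(8.4/2.2) = 90.1 − 11.64 = 78.46 dB.
Σ 10^(L/10) = 1.201e+08 → L_total = 10·log₁₀(1.201e+08) = 80.79 dB.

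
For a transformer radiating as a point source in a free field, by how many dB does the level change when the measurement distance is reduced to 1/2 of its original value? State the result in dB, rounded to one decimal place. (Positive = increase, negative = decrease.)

Point-source spreading: ΔL = −20·log₁₀(r₂/r₁).
ΔL = −20·log₁₀(0.5) = +6.02 dB.

+6.0 dB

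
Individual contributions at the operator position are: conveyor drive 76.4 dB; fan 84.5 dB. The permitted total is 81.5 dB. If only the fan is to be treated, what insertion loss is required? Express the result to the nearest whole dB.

5 dB

Everything except the fan sums to 10^(76.4/10) = 4.365e+07 in linear terms, 76.40 dB.
To meet 81.5 dB overall, the treated fan may contribute at most 10^(81.5/10) − 4.365e+07 = 9.760e+07, i.e. 79.89 dB.
So the fan must be reduced from 84.5 to 79.89 dB: IL = 4.61 dB.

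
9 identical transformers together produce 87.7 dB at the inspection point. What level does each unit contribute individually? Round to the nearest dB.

9 equal contributions raise the level by 10·log₁₀ 9 = 9.542 dB, so each unit alone gives 87.7 − 9.542.

78 dB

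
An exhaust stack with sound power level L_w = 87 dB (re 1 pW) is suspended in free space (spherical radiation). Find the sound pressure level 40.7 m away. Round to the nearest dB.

44 dB

L_p = L_w − 10·log₁₀(4π·r²) with r = 40.7 m.
4π·r² = 2.082e+04 m², 10·log₁₀ of that is 43.184 dB.
L_p = 87 − 43.184 = 43.82 dB.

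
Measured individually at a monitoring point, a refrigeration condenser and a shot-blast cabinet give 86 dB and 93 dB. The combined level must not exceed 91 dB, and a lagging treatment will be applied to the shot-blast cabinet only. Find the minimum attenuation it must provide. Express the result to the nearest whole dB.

Everything except the shot-blast cabinet sums to 10^(86/10) = 3.981e+08 in linear terms, 86.00 dB.
The limit corresponds to 10^(91/10) = 1.259e+09; subtracting the fixed part leaves 8.608e+08 for the shot-blast cabinet, i.e. 89.35 dB.
Required insertion loss = 93 − 89.35 = 3.65 dB.

4 dB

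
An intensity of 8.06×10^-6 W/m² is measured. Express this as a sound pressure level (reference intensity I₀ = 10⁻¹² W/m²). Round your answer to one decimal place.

Dividing by I₀ shifts the exponent by 12: I/I₀ = 8.06×10^6.
L = 10·(0.9063 + 6) = 69.06 dB.

69.1 dB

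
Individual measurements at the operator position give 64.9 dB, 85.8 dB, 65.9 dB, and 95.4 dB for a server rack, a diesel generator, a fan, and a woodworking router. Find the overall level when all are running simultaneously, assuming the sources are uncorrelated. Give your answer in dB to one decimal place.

For uncorrelated sources the intensities add, so convert each level to linear form, sum, and take 10·log₁₀ of the total.
Σ 10^(L/10) = 10^(64.9/10) + 10^(85.8/10) + 10^(65.9/10) + 10^(95.4/10) = 3.855e+09.
L_total = 10·log₁₀(3.855e+09) = 95.86 dB.

95.9 dB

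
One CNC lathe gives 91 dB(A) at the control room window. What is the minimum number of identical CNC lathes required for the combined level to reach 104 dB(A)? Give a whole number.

Need L₁ + 10·log₁₀ N ≥ 104, i.e. log₁₀ N ≥ 1.30.
N ≥ 10^(13.0/10) = 19.953, so N = 20.

20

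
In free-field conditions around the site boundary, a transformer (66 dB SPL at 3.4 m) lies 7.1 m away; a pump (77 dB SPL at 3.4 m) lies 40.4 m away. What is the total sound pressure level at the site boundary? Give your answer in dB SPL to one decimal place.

Propagate each source to the receiver with L = L_ref − 20·log₁₀(r/r_ref), then add intensities.
transformer: 66 − 20·log₁₀(7.1/3.4) = 66 − 6.40 = 59.60 dB SPL.
pump: 77 − 20·log₁₀(40.4/3.4) = 77 − 21.50 = 55.50 dB SPL.
Σ 10^(L/10) = 1.268e+06 → L_total = 10·log₁₀(1.268e+06) = 61.03 dB SPL.

61.0 dB SPL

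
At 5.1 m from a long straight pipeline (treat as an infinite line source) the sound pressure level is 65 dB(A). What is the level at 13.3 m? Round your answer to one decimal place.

60.8 dB(A)

For a line source, L₂ = L₁ − 10·log₁₀(r₂/r₁).
L₂ = 65 − 10·log₁₀(13.3/5.1) = 65 − 4.163 = 60.84 dB(A).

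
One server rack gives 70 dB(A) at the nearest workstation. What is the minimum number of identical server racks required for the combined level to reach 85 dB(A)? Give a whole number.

The shortfall is 85 − 70 = 15.0 dB, and N units add 10·log₁₀ N, so need 10·log₁₀ N ≥ 15.0.
N ≥ 10^(15.0/10) = 31.623, so N = 32.

32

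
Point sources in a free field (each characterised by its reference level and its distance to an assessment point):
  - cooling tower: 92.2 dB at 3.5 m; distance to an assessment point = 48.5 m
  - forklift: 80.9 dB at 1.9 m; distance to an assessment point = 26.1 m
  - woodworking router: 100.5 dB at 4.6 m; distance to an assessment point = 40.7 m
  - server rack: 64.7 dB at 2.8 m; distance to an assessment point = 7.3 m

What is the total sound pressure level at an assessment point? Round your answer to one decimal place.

81.8 dB

Propagate each source to the receiver with L = L_ref − 20·log₁₀(r/r_ref), then add intensities.
cooling tower: 92.2 − 20·log₁₀(48.5/3.5) = 92.2 − 22.83 = 69.37 dB.
forklift: 80.9 − 20·log₁₀(26.1/1.9) = 80.9 − 22.76 = 58.14 dB.
woodworking router: 100.5 − 20·log₁₀(40.7/4.6) = 100.5 − 18.94 = 81.56 dB.
server rack: 64.7 − 20·log₁₀(7.3/2.8) = 64.7 − 8.32 = 56.38 dB.
Σ 10^(L/10) = 1.531e+08 → L_total = 10·log₁₀(1.531e+08) = 81.85 dB.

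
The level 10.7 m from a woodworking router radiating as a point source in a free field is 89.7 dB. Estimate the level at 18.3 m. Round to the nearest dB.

Point-source attenuation: ΔL = 20·log₁₀(r₂/r₁) = 20·log₁₀(18.3/10.7) = 4.661 dB.
L₂ = 89.7 − 20·log₁₀(18.3/10.7) = 89.7 − 4.661 = 85.04 dB.

85 dB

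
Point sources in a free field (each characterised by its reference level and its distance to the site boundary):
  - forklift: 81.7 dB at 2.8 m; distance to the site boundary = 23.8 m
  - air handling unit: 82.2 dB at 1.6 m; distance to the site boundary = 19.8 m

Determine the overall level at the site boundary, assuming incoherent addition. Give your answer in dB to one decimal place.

Propagate each source to the receiver with L = L_ref − 20·log₁₀(r/r_ref), then add intensities.
forklift: 81.7 − 20·log₁₀(23.8/2.8) = 81.7 − 18.59 = 63.11 dB.
air handling unit: 82.2 − 20·log₁₀(19.8/1.6) = 82.2 − 21.85 = 60.35 dB.
Σ 10^(L/10) = 3.131e+06 → L_total = 10·log₁₀(3.131e+06) = 64.96 dB.

65.0 dB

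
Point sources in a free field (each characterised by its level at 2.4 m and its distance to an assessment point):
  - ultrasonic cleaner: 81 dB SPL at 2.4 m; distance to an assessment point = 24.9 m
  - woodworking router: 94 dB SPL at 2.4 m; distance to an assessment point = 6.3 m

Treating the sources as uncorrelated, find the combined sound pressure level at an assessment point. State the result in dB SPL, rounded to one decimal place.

85.6 dB SPL

Propagate each source to the receiver with L = L_ref − 20·log₁₀(r/r_ref), then add intensities.
ultrasonic cleaner: 81 − 20·log₁₀(24.9/2.4) = 81 − 20.32 = 60.68 dB SPL.
woodworking router: 94 − 20·log₁₀(6.3/2.4) = 94 − 8.38 = 85.62 dB SPL.
Σ 10^(L/10) = 3.657e+08 → L_total = 10·log₁₀(3.657e+08) = 85.63 dB SPL.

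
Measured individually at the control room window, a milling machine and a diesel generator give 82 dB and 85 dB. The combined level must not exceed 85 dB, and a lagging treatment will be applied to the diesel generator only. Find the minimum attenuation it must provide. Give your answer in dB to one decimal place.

The untreated sources together contribute 10^(82/10) = 1.585e+08, i.e. 82.00 dB.
To meet 85 dB overall, the treated diesel generator may contribute at most 10^(85/10) − 1.585e+08 = 1.577e+08, i.e. 81.98 dB.
Required insertion loss = 85 − 81.98 = 3.02 dB.

3.0 dB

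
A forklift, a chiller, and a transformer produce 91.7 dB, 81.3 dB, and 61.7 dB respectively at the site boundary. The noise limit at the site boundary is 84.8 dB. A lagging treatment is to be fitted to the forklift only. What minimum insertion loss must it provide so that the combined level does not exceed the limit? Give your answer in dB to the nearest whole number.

10 dB

Everything except the forklift sums to 10^(81.3/10) + 10^(61.7/10) = 1.364e+08 in linear terms, 81.35 dB.
The limit corresponds to 10^(84.8/10) = 3.020e+08; subtracting the fixed part leaves 1.656e+08 for the forklift, i.e. 82.19 dB.
Required insertion loss = 91.7 − 82.19 = 9.51 dB.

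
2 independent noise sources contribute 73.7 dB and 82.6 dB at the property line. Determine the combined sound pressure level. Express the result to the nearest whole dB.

Incoherent sources combine by intensity addition: L_total = 10·log₁₀(Σ 10^(L_i/10)).
Σ 10^(L/10) = 10^(73.7/10) + 10^(82.6/10) = 2.054e+08.
L_total = 10·log₁₀(2.054e+08) = 83.13 dB.

83 dB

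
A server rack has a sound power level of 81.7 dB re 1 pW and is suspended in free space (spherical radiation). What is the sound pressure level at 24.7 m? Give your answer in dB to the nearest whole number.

43 dB

The power spreads over a sphere of area 4π·r², so L_p = L_w − 10·log₁₀(4π·r²).
4π·r² = 7667 m², 10·log₁₀ of that is 38.846 dB.
L_p = 81.7 − 38.846 = 42.85 dB.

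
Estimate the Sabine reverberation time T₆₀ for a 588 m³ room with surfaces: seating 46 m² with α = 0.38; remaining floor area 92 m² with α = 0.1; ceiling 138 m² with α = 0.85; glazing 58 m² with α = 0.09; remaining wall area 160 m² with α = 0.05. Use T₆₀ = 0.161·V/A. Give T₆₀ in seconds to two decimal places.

Total absorption A = 46·0.38 + 92·0.1 + 138·0.85 + 58·0.09 + 160·0.05 = 157.20 m² sabins.
T₆₀ = 0.161 × 588 / 157.20 = 0.602 s.

0.60 s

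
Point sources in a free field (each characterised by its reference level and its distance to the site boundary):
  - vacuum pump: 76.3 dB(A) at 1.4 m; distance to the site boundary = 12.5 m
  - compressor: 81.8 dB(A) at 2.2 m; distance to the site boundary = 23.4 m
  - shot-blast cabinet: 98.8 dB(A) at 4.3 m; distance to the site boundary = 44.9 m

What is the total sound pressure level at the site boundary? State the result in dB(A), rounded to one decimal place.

Apply inverse-square spreading to bring every level to the receiver, then sum 10^(L/10).
vacuum pump: 76.3 − 20·log₁₀(12.5/1.4) = 76.3 − 19.02 = 57.28 dB(A).
compressor: 81.8 − 20·log₁₀(23.4/2.2) = 81.8 − 20.54 = 61.26 dB(A).
shot-blast cabinet: 98.8 − 20·log₁₀(44.9/4.3) = 98.8 − 20.38 = 78.42 dB(A).
Σ 10^(L/10) = 7.145e+07 → L_total = 10·log₁₀(7.145e+07) = 78.54 dB(A).

78.5 dB(A)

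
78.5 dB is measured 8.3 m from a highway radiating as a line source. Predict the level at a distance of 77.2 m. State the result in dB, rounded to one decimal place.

68.8 dB

Cylindrical spreading from a line source gives a 10·log₁₀(r₂/r₁) drop.
L₂ = 78.5 − 10·log₁₀(77.2/8.3) = 78.5 − 9.685 = 68.81 dB.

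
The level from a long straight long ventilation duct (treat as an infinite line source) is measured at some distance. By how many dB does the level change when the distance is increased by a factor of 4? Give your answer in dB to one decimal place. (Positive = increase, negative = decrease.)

A line source loses 3 dB per doubling of distance; generally ΔL = −10·log₁₀(r₂/r₁).
ΔL = −10·log₁₀(4) = -6.02 dB.

-6.0 dB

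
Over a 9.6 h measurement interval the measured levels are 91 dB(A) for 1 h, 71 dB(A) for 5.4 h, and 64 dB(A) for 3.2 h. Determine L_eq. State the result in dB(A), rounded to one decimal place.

81.4 dB(A)

The energy average is taken in the linear domain: L_eq = 10·log₁₀[(Σ tᵢ·10^(Lᵢ/10))/T], T = 9.6 h.
Σ tᵢ·10^(Lᵢ/10) = 1·10^(91/10) + 5.4·10^(71/10) + 3.2·10^(64/10) = 1.335e+09.
L_eq = 10·log₁₀(1.335e+09/9.6) = 81.43 dB(A).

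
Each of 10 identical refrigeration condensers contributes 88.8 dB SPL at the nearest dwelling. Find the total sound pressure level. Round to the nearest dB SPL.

99 dB SPL

N identical incoherent sources raise the level by 10·log₁₀ N.
L_total = 88.8 + 10·log₁₀(10) = 88.8 + 10.000 = 98.80 dB SPL.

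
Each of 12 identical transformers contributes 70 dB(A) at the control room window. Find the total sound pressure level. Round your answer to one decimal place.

N identical incoherent sources raise the level by 10·log₁₀ N.
L_total = 70 + 10·log₁₀(12) = 70 + 10.792 = 80.79 dB(A).

80.8 dB(A)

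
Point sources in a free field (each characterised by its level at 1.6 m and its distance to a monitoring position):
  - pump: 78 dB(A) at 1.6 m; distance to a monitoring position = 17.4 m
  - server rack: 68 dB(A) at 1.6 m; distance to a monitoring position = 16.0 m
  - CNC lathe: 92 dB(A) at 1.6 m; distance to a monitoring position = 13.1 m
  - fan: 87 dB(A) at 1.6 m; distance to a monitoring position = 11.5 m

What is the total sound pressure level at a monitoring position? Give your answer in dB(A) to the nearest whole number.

75 dB(A)

First find each source's level at the receiver (point-source: −20·log₁₀(r/r_ref)), then combine on an intensity basis.
pump: 78 − 20·log₁₀(17.4/1.6) = 78 − 20.73 = 57.27 dB(A).
server rack: 68 − 20·log₁₀(16.0/1.6) = 68 − 20.00 = 48.00 dB(A).
CNC lathe: 92 − 20·log₁₀(13.1/1.6) = 92 − 18.26 = 73.74 dB(A).
fan: 87 − 20·log₁₀(11.5/1.6) = 87 − 17.13 = 69.87 dB(A).
Σ 10^(L/10) = 3.394e+07 → L_total = 10·log₁₀(3.394e+07) = 75.31 dB(A).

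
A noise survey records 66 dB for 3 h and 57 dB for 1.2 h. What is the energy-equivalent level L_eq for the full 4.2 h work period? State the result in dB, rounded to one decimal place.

64.8 dB

Weight each interval's intensity by its duration and average over T = 4.2 h:
Σ tᵢ·10^(Lᵢ/10) = 3·10^(66/10) + 1.2·10^(57/10) = 1.254e+07.
L_eq = 10·log₁₀(1.254e+07/4.2) = 64.75 dB.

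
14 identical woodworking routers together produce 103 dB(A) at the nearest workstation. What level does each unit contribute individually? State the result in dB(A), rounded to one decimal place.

Dividing the total intensity by 14 lowers the level by 10·log₁₀ 14 = 11.461 dB: L₁ = 103 − 11.461.

91.5 dB(A)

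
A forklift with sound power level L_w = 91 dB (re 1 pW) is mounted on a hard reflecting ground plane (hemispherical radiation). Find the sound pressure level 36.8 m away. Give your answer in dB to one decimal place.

51.7 dB

L_p = L_w − 10·log₁₀(2π·r²) with r = 36.8 m.
2π·r² = 8509 m², 10·log₁₀ of that is 39.299 dB.
L_p = 91 − 39.299 = 51.70 dB.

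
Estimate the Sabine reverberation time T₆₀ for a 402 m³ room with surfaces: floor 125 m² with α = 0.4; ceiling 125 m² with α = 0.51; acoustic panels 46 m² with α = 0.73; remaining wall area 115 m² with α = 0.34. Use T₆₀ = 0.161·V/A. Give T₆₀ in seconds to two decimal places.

0.35 s

Summing Sᵢαᵢ: 125·0.4 + 125·0.51 + 46·0.73 + 115·0.34 = 186.43 m².
T₆₀ = 0.161·V/A = 0.161·402/186.43 = 0.347 s.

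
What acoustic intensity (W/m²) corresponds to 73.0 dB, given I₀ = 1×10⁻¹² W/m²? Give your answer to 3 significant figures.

2.00e-05 W/m²

I/I₀ = 10^(73.0/10) = 1.995e+07, so I = 1.995e+07 × 10⁻¹² W/m².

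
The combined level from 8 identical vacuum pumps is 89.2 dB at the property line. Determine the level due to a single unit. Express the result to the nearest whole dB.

Dividing the total intensity by 8 lowers the level by 10·log₁₀ 8 = 9.031 dB: L₁ = 89.2 − 9.031.

80 dB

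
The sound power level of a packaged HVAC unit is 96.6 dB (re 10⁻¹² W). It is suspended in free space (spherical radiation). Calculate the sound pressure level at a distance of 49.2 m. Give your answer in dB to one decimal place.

Free-field spherical radiation: L_p = L_w − 10·log₁₀(4π·r²), r = 49.2 m.
4π·r² = 3.042e+04 m², 10·log₁₀ of that is 44.831 dB.
L_p = 96.6 − 44.831 = 51.77 dB.

51.8 dB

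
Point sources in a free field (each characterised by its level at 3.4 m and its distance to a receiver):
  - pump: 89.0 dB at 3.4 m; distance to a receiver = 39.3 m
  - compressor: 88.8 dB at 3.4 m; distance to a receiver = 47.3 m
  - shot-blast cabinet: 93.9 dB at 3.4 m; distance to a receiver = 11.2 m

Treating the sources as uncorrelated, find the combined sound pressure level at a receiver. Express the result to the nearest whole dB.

Apply inverse-square spreading to bring every level to the receiver, then sum 10^(L/10).
pump: 89.0 − 20·log₁₀(39.3/3.4) = 89.0 − 21.26 = 67.74 dB.
compressor: 88.8 − 20·log₁₀(47.3/3.4) = 88.8 − 22.87 = 65.93 dB.
shot-blast cabinet: 93.9 − 20·log₁₀(11.2/3.4) = 93.9 − 10.35 = 83.55 dB.
Σ 10^(L/10) = 2.361e+08 → L_total = 10·log₁₀(2.361e+08) = 83.73 dB.

84 dB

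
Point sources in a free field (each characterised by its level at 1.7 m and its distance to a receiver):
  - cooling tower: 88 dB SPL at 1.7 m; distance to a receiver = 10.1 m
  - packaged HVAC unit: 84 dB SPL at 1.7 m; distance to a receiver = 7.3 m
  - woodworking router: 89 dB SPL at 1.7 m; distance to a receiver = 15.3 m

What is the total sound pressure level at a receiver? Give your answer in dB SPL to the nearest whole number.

76 dB SPL

Propagate each source to the receiver with L = L_ref − 20·log₁₀(r/r_ref), then add intensities.
cooling tower: 88 − 20·log₁₀(10.1/1.7) = 88 − 15.48 = 72.52 dB SPL.
packaged HVAC unit: 84 − 20·log₁₀(7.3/1.7) = 84 − 12.66 = 71.34 dB SPL.
woodworking router: 89 − 20·log₁₀(15.3/1.7) = 89 − 19.08 = 69.92 dB SPL.
Σ 10^(L/10) = 4.130e+07 → L_total = 10·log₁₀(4.130e+07) = 76.16 dB SPL.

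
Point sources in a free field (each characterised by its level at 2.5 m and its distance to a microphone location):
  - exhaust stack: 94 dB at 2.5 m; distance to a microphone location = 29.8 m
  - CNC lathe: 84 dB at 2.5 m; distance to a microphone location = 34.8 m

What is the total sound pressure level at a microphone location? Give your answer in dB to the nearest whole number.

Propagate each source to the receiver with L = L_ref − 20·log₁₀(r/r_ref), then add intensities.
exhaust stack: 94 − 20·log₁₀(29.8/2.5) = 94 − 21.53 = 72.47 dB.
CNC lathe: 84 − 20·log₁₀(34.8/2.5) = 84 − 22.87 = 61.13 dB.
Σ 10^(L/10) = 1.897e+07 → L_total = 10·log₁₀(1.897e+07) = 72.78 dB.

73 dB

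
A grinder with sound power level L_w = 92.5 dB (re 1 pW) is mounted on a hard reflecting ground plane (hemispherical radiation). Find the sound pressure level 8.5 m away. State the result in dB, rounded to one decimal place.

65.9 dB

Free-field hemispherical radiation: L_p = L_w − 10·log₁₀(2π·r²), r = 8.5 m.
2π·r² = 454 m², 10·log₁₀ of that is 26.570 dB.
L_p = 92.5 − 26.570 = 65.93 dB.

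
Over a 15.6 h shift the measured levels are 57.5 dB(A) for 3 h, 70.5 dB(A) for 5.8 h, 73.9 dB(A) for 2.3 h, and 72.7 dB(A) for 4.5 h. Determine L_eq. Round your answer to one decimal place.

Weight each interval's intensity by its duration and average over T = 15.6 h:
Σ tᵢ·10^(Lᵢ/10) = 3·10^(57.5/10) + 5.8·10^(70.5/10) + 2.3·10^(73.9/10) + 4.5·10^(72.7/10) = 2.070e+08.
L_eq = 10·log₁₀(2.070e+08/15.6) = 71.23 dB(A).

71.2 dB(A)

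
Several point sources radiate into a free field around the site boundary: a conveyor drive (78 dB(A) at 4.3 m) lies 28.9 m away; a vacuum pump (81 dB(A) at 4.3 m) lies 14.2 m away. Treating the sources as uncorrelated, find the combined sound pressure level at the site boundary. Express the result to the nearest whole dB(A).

71 dB(A)

First find each source's level at the receiver (point-source: −20·log₁₀(r/r_ref)), then combine on an intensity basis.
conveyor drive: 78 − 20·log₁₀(28.9/4.3) = 78 − 16.55 = 61.45 dB(A).
vacuum pump: 81 − 20·log₁₀(14.2/4.3) = 81 − 10.38 = 70.62 dB(A).
Σ 10^(L/10) = 1.294e+07 → L_total = 10·log₁₀(1.294e+07) = 71.12 dB(A).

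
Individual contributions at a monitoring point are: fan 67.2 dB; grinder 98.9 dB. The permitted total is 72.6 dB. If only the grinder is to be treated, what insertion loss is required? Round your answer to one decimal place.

The untreated sources together contribute 10^(67.2/10) = 5.248e+06, i.e. 67.20 dB.
The limit corresponds to 10^(72.6/10) = 1.820e+07; subtracting the fixed part leaves 1.295e+07 for the grinder, i.e. 71.12 dB.
Required insertion loss = 98.9 − 71.12 = 27.78 dB.

27.8 dB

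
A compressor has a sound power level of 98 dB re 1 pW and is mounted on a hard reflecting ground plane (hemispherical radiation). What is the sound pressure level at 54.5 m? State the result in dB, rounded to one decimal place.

55.3 dB

L_p = L_w − 10·log₁₀(2π·r²) with r = 54.5 m.
2π·r² = 1.866e+04 m², 10·log₁₀ of that is 42.710 dB.
L_p = 98 − 42.710 = 55.29 dB.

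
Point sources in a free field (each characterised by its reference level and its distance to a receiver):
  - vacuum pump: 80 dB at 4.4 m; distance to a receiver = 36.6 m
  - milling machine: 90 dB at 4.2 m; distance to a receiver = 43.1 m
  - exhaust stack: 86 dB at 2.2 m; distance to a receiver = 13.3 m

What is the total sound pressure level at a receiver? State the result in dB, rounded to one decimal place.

73.4 dB

Apply inverse-square spreading to bring every level to the receiver, then sum 10^(L/10).
vacuum pump: 80 − 20·log₁₀(36.6/4.4) = 80 − 18.40 = 61.60 dB.
milling machine: 90 − 20·log₁₀(43.1/4.2) = 90 − 20.22 = 69.78 dB.
exhaust stack: 86 − 20·log₁₀(13.3/2.2) = 86 − 15.63 = 70.37 dB.
Σ 10^(L/10) = 2.183e+07 → L_total = 10·log₁₀(2.183e+07) = 73.39 dB.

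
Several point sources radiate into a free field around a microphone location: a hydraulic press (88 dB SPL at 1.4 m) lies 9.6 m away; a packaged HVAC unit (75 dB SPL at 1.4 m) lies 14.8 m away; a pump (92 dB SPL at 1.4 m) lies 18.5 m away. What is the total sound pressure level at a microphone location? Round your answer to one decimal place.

73.6 dB SPL

First find each source's level at the receiver (point-source: −20·log₁₀(r/r_ref)), then combine on an intensity basis.
hydraulic press: 88 − 20·log₁₀(9.6/1.4) = 88 − 16.72 = 71.28 dB SPL.
packaged HVAC unit: 75 − 20·log₁₀(14.8/1.4) = 75 − 20.48 = 54.52 dB SPL.
pump: 92 − 20·log₁₀(18.5/1.4) = 92 − 22.42 = 69.58 dB SPL.
Σ 10^(L/10) = 2.278e+07 → L_total = 10·log₁₀(2.278e+07) = 73.58 dB SPL.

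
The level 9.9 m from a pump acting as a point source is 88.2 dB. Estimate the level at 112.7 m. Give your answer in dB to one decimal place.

67.1 dB

Point-source attenuation: ΔL = 20·log₁₀(r₂/r₁) = 20·log₁₀(112.7/9.9) = 21.126 dB.
L₂ = 88.2 − 20·log₁₀(112.7/9.9) = 88.2 − 21.126 = 67.07 dB.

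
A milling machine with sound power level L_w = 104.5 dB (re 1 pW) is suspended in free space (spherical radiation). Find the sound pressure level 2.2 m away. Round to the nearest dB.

Free-field spherical radiation: L_p = L_w − 10·log₁₀(4π·r²), r = 2.2 m.
4π·r² = 60.82 m², 10·log₁₀ of that is 17.841 dB.
L_p = 104.5 − 17.841 = 86.66 dB.

87 dB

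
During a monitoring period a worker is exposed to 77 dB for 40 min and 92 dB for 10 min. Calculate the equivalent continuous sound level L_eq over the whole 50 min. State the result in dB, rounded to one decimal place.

85.5 dB

Weight each interval's intensity by its duration and average over T = 50 min:
Σ tᵢ·10^(Lᵢ/10) = 40·10^(77/10) + 10·10^(92/10) = 1.785e+10.
L_eq = 10·log₁₀(1.785e+10/50) = 85.53 dB.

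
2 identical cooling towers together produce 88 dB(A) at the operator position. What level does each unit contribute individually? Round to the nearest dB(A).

85 dB(A)

Dividing the total intensity by 2 lowers the level by 10·log₁₀ 2 = 3.010 dB: L₁ = 88 − 3.010.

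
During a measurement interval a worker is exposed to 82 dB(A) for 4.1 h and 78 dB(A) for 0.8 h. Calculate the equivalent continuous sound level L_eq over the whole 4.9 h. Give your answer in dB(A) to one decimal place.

81.6 dB(A)

Weight each interval's intensity by its duration and average over T = 4.9 h:
Σ tᵢ·10^(Lᵢ/10) = 4.1·10^(82/10) + 0.8·10^(78/10) = 7.003e+08.
L_eq = 10·log₁₀(7.003e+08/4.9) = 81.55 dB(A).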